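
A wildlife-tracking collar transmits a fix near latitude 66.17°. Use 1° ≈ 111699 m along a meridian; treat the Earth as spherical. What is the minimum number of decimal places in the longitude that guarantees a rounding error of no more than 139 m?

At 66.17° one degree of longitude covers 111699 × cos 66.17° ≈ 111699 × 0.4040 ≈ 45129.1 m.
N decimal places → at most half a unit in the last place, 0.5 × 10⁻ᴺ° = 45129.1/2 × 10⁻ᴺ m.
Setting 22564.6 × 10⁻ᴺ ≤ 139 gives 10ᴺ ≥ 162.3, i.e. N ≥ 2.21.
At 2 places the error can reach 226 m, but 3 places keeps it to 22.6 m.

3 decimal places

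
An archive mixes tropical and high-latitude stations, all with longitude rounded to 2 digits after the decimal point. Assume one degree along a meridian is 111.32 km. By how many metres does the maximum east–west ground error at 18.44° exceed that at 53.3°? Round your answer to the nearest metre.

Rounding to 2 decimal places leaves the longitude within ±0.005° of the true value.
At 18.44°: 0.005° × 111320 × cos 18.44° = 0.005 × 111320 × 0.9487 ≈ 528.02 m.
At 53.3°: 0.005° × 111320 × cos 53.3° = 0.005 × 111320 × 0.5976 ≈ 332.64 m.
Difference: 528.02 − 332.64 = 195.38 m.

195 metres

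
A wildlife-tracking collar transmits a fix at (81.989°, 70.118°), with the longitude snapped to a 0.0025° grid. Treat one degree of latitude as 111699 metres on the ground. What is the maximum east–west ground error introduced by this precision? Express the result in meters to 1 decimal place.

19.5 meters

With a 0.0025° grid the true value lies within half a step, ±0.0025°/2 = ±0.00125°, of the stored one.
At latitude 81.989° a degree of longitude spans 111699 m × cos 81.989° = 111699 × 0.1394 ≈ 15566.7 m.
East–west error: 0.00125° × 15566.7 m/° ≈ 19.4584 m.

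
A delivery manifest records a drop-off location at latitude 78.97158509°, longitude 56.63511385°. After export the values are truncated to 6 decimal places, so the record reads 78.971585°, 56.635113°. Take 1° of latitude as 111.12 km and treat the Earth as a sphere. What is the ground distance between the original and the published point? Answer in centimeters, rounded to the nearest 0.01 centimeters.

Δlat = 78.97158509 − 78.971585 = +0.00000009°; Δlon = 56.63511385 − 56.635113 = +0.00000085°.
North–south shift: 0.00000009 × 111120 = 0.0100008 m.
East–west at this latitude: 0.00000085° × 111120 × cos 78.9716° ≈ 0.00000085 × 21256.8 = 0.0180683 m.
Combined displacement = (0.0100008² + 0.0180683²)^½ ≈ 0.0206514 m.
That is 0.0206514 m = 2.0651 cm.

2.07 centimeters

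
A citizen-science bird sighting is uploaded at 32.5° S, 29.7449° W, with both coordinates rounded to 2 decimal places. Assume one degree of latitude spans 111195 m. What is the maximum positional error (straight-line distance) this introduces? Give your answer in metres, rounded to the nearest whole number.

727 metres

Rounding to 2 decimal places leaves each coordinate within ±0.005° of the true value.
N–S: 0.005° × 111195 m/° = 555.975 m.
Longitude error → 0.005 × 111195 × cos 32.5° = 0.005 × 111195 × 0.8434 ≈ 468.905 m.
The two errors are perpendicular, so the maximum displacement is √(555.975² + 468.905²) ≈ 727.31 m.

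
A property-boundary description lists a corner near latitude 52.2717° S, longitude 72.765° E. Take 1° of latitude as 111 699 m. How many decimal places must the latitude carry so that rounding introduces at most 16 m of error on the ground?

4

One degree of latitude covers 111699 m.
N decimal places → at most half a unit in the last place, 0.5 × 10⁻ᴺ° = 111699/2 × 10⁻ᴺ m.
Setting 55849.5 × 10⁻ᴺ ≤ 16 gives 10ᴺ ≥ 3491, i.e. N ≥ 3.54.
N = 3 would give 55.8 m (too coarse); N = 4 gives 5.58 m ≤ 16 m.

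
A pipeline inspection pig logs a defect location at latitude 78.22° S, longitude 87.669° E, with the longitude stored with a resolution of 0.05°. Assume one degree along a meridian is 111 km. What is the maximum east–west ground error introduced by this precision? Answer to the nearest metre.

With a 0.05° grid the true value lies within half a step, ±0.05°/2 = ±0.025°, of the stored one.
At latitude 78.22° a degree of longitude spans 111000 m × cos 78.22° = 111000 × 0.2042 ≈ 22661.1 m.
So at most 0.025° × 22661.1 ≈ 566.528 m east–west.

567 metres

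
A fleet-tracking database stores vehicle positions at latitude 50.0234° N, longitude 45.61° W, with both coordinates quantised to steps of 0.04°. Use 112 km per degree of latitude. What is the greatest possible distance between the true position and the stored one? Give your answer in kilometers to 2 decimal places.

2.66 kilometers

With a 0.04° grid the true value lies within half a step, ±0.04°/2 = ±0.02°, of the stored one.
North–south component: 0.02° × 112000 = 2240 m.
E–W at 50.0234°: 0.02° × 112000 × cos 50.0234° = 0.02 × 112000 × 0.6425 ≈ 1439.14 m.
The two errors are perpendicular, so the maximum displacement is √(2240² + 1439.14²) ≈ 2662.47 m.
That is 2662.47 m = 2.6625 km.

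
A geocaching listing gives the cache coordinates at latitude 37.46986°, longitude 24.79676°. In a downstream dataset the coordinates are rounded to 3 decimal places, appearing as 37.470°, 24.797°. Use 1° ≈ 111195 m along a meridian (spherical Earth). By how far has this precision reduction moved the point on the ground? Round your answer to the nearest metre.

Δlat = 37.46986 − 37.470 = -0.00014°; Δlon = 24.79676 − 24.797 = -0.00024°.
North–south shift: -0.00014 × 111195 = -15.5673 m.
E–W at 37.47°: -0.00024° × 111195 × cos 37.47° = -0.00024 × 111195 × 0.7937 ≈ -21.1806 m.
Distance: √(15.5673² + 21.1806²) ≈ 26.2861 m.

26 metres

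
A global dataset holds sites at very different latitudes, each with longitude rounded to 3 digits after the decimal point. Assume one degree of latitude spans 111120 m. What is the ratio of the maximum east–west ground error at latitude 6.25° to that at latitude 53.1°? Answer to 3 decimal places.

Rounding to 3 decimal places leaves the longitude within ±0.0005° of the true value.
Error at 6.25° = 0.0005° × 111120 × cos 6.25° ≈ 55.56 × 0.9941 = 55.23 m.
Error at 53.1° = 0.0005° × 111120 × cos 53.1° ≈ 55.56 × 0.6004 = 33.359 m.
The ratio reduces to cos 6.25° / cos 53.1° = 0.9941/0.6004 ≈ 1.6556.

1.656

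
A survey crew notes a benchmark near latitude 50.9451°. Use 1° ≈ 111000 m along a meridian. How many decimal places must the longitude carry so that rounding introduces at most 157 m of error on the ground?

3

At 50.9451° one degree of longitude covers 111000 × cos 50.9451° ≈ 111000 × 0.6301 ≈ 69937.2 m.
N decimal places → at most half a unit in the last place, 0.5 × 10⁻ᴺ° = 69937.2/2 × 10⁻ᴺ m.
Need 0.5 × 69937.2 × 10⁻ᴺ ≤ 157 → 10⁻ᴺ ≤ 4.490e-03, so N ≥ 2.35.
At 2 places the error can reach 350 m, but 3 places keeps it to 35 m.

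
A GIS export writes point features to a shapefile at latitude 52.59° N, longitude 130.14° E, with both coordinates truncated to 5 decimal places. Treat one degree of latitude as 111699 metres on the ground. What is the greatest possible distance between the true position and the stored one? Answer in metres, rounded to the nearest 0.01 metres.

Truncating at 5 decimal places can drop up to a full unit in the last place, so each coordinate may be off by as much as 1e-05°.
Latitude error → 1e-05 × 111699 = 1.11699 m along the meridian.
E–W at 52.59°: 1e-05° × 111699 × cos 52.59° = 1e-05 × 111699 × 0.6075 ≈ 0.678588 m.
The two errors are perpendicular, so the maximum displacement is √(1.11699² + 0.678588²) ≈ 1.30696 m.

1.31 metres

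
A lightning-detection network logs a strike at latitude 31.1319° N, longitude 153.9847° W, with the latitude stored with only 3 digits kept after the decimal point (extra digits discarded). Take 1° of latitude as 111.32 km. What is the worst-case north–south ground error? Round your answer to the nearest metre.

Truncating at 3 decimal places can drop up to a full unit in the last place, so the latitude may be off by as much as 0.001°.
So the N–S error is at most 0.001 × 111320 = 111.32 m.

111 metres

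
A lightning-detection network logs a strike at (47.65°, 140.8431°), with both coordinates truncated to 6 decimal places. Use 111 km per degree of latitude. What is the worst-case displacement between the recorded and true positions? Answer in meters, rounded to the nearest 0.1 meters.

Truncating at 6 decimal places can drop up to a full unit in the last place, so each coordinate may be off by as much as 1e-06°.
N–S: 1e-06° × 111000 m/° = 0.111 m.
East–west component at 47.65°: 1e-06° × 111000 × cos 47.65° ≈ 1e-06 × 74776 ≈ 0.074776 m.
The two errors are perpendicular, so the maximum displacement is √(0.111² + 0.074776²) ≈ 0.133837 m.

0.1 meters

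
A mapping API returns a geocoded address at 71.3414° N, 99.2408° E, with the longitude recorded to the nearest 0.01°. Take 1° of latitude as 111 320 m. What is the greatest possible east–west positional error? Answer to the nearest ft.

Rounding to 2 decimal places leaves the longitude within ±0.005° of the true value.
One degree of longitude at 71.3414° is 111320 × cos 71.3414° ≈ 111320 × 0.3199 = 35614.4 m.
Maximum E–W displacement: 0.005 × 35614.4 = 178.072 m.
In feet: 178.072 m ÷ 0.3048 ≈ 584.23 ft.

584 ft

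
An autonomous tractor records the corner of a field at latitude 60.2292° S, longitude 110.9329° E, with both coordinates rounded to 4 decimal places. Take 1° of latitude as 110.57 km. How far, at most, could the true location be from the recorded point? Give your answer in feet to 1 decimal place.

Rounding to 4 decimal places leaves each coordinate within ±5e-05° of the true value.
Latitude error → 5e-05 × 110570 = 5.5285 m along the meridian.
East–west component at 60.2292°: 5e-05° × 110570 × cos 60.2292° ≈ 5e-05 × 54901.5 ≈ 2.74508 m.
Combining orthogonally: (5.5285² + 2.74508²)^½ ≈ 6.1725 m.
Converting: 6.1725 m × 3.2808 ft/m ≈ 20.251 ft.

20.3 feet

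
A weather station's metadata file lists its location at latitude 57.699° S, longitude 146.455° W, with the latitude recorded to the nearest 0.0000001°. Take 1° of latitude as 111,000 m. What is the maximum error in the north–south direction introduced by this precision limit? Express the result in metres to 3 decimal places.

0.006 metres

Rounding to 7 decimal places leaves the latitude within ±5e-08° of the true value.
So the N–S error is at most 5e-08 × 111000 = 0.00555 m.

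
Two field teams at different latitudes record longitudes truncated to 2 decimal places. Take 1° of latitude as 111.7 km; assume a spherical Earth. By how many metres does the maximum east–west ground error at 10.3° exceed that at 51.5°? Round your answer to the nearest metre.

Truncating at 2 decimal places can drop up to a full unit in the last place, so the longitude may be off by as much as 0.01°.
At 10.3°: 0.01° × 111700 × cos 10.3° = 0.01 × 111700 × 0.9839 ≈ 1099 m.
At 51.5°: 0.01° × 111700 × cos 51.5° = 0.01 × 111700 × 0.6225 ≈ 695.35 m.
Difference: 1099 − 695.35 = 403.65 m.

404 metres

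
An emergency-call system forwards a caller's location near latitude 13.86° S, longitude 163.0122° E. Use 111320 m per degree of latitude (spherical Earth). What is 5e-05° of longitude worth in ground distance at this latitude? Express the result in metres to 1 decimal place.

5.4 metres

5e-05° of longitude at 13.86° is 5e-05 × 111320 × cos 13.86° ≈ 5e-05 × 108079 = 5.40394 m.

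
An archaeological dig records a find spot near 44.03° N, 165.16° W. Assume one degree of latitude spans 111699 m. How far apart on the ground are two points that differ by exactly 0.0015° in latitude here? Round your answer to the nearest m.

168 m

Along a meridian 0.0015° is 0.0015 × 111699 = 167.548 m.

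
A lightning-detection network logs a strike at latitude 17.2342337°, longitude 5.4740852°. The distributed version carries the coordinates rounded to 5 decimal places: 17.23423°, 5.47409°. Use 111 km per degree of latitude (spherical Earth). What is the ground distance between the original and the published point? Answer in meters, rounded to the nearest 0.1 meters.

Δlat = 17.2342337 − 17.23423 = +0.0000037°; Δlon = 5.4740852 − 5.47409 = -0.0000048°.
North–south shift: 0.0000037 × 111000 = 0.4107 m.
E–W at 17.2342°: -0.0000048° × 111000 × cos 17.2342° = -0.0000048 × 111000 × 0.9551 ≈ -0.508878 m.
Hypotenuse of the two orthogonal shifts: √(0.4107² + 0.508878²) = 0.653935 m.

0.7 meters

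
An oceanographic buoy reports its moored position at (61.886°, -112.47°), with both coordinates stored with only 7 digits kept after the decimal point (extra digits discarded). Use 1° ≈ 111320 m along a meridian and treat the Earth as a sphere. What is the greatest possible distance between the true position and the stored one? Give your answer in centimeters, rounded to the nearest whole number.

1 centimeters

Truncating at 7 decimal places can drop up to a full unit in the last place, so each coordinate may be off by as much as 1e-07°.
N–S: 1e-07° × 111320 m/° = 0.011132 m.
E–W at 61.886°: 1e-07° × 111320 × cos 61.886° = 1e-07 × 111320 × 0.4712 ≈ 0.0052457 m.
Worst case both components are at the extreme and orthogonal: √(0.011132² + 0.0052457²) ≈ 0.012306 m.
That is 0.012306 m = 1.2306 cm.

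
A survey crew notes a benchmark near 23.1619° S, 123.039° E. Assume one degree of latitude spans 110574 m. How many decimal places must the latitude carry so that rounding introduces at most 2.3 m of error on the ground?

5 decimal places

One degree of latitude covers 110574 m.
With N decimal places the half-ulp bound is 0.5·10⁻ᴺ°, or 0.5·10⁻ᴺ × 110574 m on the ground.
Need 0.5 × 110574 × 10⁻ᴺ ≤ 2.3 → 10⁻ᴺ ≤ 4.160e-05, so N ≥ 4.38.
So 5 decimal places suffice (0.553 m); 4 would allow up to 5.53 m.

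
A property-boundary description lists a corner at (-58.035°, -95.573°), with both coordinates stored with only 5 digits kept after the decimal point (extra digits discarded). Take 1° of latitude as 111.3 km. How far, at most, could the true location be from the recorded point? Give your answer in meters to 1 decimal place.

Truncating at 5 decimal places can drop up to a full unit in the last place, so each coordinate may be off by as much as 1e-05°.
North–south component: 1e-05° × 111300 = 1.113 m.
Longitude error → 1e-05 × 111300 × cos 58.035° = 1e-05 × 111300 × 0.5294 ≈ 0.589223 m.
Combining orthogonally: (1.113² + 0.589223²)^½ ≈ 1.25935 m.

1.3 meters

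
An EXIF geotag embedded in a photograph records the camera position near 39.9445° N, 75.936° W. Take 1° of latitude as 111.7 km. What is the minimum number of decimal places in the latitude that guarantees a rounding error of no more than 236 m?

One degree of latitude covers 111700 m.
N decimal places → at most half a unit in the last place, 0.5 × 10⁻ᴺ° = 111700/2 × 10⁻ᴺ m.
Setting 55850 × 10⁻ᴺ ≤ 236 gives 10ᴺ ≥ 236.7, i.e. N ≥ 2.37.
At 2 places the error can reach 558 m, but 3 places keeps it to 55.9 m.

3 decimal places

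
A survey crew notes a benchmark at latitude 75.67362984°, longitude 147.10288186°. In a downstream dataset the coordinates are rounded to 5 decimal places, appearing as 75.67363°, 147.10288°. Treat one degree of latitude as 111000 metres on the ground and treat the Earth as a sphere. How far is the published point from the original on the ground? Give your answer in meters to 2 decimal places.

0.05 meters

Δlat = 75.67362984 − 75.67363 = -0.00000016°; Δlon = 147.10288186 − 147.10288 = +0.00000186°.
North–south shift: -0.00000016 × 111000 = -0.01776 m.
East–west at this latitude: 0.00000186° × 111000 × cos 75.6736° ≈ 0.00000186 × 27466.4 = 0.0510875 m.
Combined displacement = (0.01776² + 0.0510875²)^½ ≈ 0.0540865 m.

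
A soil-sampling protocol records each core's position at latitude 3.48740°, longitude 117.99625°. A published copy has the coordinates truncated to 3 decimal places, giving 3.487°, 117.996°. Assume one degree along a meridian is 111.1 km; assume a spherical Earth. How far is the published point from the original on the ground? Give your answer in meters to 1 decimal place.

52.4 meters

Δlat = 3.48740 − 3.487 = +0.00040°; Δlon = 117.99625 − 117.996 = +0.00025°.
North–south shift: 0.00040 × 111100 = 44.44 m.
East–west at this latitude: 0.00025° × 111100 × cos 3.487° ≈ 0.00025 × 110894 = 27.7236 m.
Combined displacement = (44.44² + 27.7236²)^½ ≈ 52.3785 m.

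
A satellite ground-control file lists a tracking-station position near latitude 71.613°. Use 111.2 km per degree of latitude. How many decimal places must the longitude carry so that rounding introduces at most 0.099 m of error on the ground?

6

At 71.613° one degree of longitude covers 111200 × cos 71.613° ≈ 111200 × 0.3154 ≈ 35076.2 m.
Rounding to N decimal places gives at most 0.5 × 10⁻ᴺ degrees of error, i.e. 0.5 × 10⁻ᴺ × 35076.2 m.
Setting 17538.1 × 10⁻ᴺ ≤ 0.099 gives 10ᴺ ≥ 1.772e+05, i.e. N ≥ 5.25.
So 6 decimal places suffice (0.0175 m); 5 would allow up to 0.175 m.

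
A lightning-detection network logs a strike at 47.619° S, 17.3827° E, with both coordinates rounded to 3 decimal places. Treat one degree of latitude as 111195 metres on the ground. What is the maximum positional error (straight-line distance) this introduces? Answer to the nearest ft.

220 ft

Rounding to 3 decimal places leaves each coordinate within ±0.0005° of the true value.
Latitude error → 0.0005 × 111195 = 55.5975 m along the meridian.
E–W at 47.619°: 0.0005° × 111195 × cos 47.619° = 0.0005 × 111195 × 0.6741 ≈ 37.4759 m.
Combining orthogonally: (55.5975² + 37.4759²)^½ ≈ 67.0487 m.
Converting: 67.0487 m × 3.2808 ft/m ≈ 219.98 ft.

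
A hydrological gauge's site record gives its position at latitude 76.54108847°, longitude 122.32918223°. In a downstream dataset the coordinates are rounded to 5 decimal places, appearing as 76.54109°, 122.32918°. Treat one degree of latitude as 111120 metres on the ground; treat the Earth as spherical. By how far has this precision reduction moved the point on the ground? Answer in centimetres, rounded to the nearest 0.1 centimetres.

Δlat = 76.54108847 − 76.54109 = -0.00000153°; Δlon = 122.32918223 − 122.32918 = +0.00000223°.
North–south shift: -0.00000153 × 111120 = -0.170014 m.
East–west at this latitude: 0.00000223° × 111120 × cos 76.5411° ≈ 0.00000223 × 25863 = 0.0576744 m.
Distance: √(0.170014² + 0.0576744²) ≈ 0.17953 m.
That is 0.17953 m = 17.953 cm.

18.0 centimetres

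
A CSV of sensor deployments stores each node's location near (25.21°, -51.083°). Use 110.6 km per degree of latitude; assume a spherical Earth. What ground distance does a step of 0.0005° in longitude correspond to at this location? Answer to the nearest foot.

164 feet

One degree of longitude here spans 110600 × cos 25.21° = 110600 × 0.9048 ≈ 100066 m; 0.0005° of that is 50.0328 m.
Converting: 50.0328 m × 3.2808 ft/m ≈ 164.15 ft.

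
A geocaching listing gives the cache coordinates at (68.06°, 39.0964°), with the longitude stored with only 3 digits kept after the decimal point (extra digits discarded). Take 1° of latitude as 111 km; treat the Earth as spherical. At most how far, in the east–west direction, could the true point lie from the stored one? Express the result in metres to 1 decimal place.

Truncating at 3 decimal places can drop up to a full unit in the last place, so the longitude may be off by as much as 0.001°.
At latitude 68.06° a degree of longitude spans 111000 m × cos 68.06° = 111000 × 0.3736 ≈ 41473.5 m.
Maximum E–W displacement: 0.001 × 41473.5 = 41.4735 m.

41.5 metres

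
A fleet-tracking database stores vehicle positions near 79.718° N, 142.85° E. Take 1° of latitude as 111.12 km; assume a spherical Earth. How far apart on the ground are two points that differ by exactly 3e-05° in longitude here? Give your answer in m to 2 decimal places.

0.60 m

One degree of longitude here spans 111120 × cos 79.718° = 111120 × 0.1785 ≈ 19834.2 m; 3e-05° of that is 0.595025 m.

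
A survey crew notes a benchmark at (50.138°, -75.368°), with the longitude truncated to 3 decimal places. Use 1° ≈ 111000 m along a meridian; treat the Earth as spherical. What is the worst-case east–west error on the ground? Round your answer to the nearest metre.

Truncating at 3 decimal places can drop up to a full unit in the last place, so the longitude may be off by as much as 0.001°.
Parallels shrink by cos φ, so at 50.138° a degree of longitude is 111000 × 0.6409 ≈ 71144.4 m.
East–west error: 0.001° × 71144.4 m/° ≈ 71.1444 m.

71 metres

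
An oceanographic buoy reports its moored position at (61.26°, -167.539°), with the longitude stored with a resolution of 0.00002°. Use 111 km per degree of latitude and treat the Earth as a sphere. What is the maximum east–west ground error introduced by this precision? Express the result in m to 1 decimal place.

0.5 m

With a 0.00002° grid the true value lies within half a step, ±0.00002°/2 = ±1e-05°, of the stored one.
At latitude 61.26° a degree of longitude spans 111000 m × cos 61.26° = 111000 × 0.4808 ≈ 53372.8 m.
East–west error: 1e-05° × 53372.8 m/° ≈ 0.533728 m.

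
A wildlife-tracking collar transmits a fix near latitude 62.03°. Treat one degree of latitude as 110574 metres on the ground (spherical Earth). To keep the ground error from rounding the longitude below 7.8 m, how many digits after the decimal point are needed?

At 62.03° one degree of longitude covers 110574 × cos 62.03° ≈ 110574 × 0.4690 ≈ 51860.2 m.
N decimal places → at most half a unit in the last place, 0.5 × 10⁻ᴺ° = 51860.2/2 × 10⁻ᴺ m.
Setting 25930.1 × 10⁻ᴺ ≤ 7.8 gives 10ᴺ ≥ 3324, i.e. N ≥ 3.52.
So 4 decimal places suffice (2.59 m); 3 would allow up to 25.9 m.

4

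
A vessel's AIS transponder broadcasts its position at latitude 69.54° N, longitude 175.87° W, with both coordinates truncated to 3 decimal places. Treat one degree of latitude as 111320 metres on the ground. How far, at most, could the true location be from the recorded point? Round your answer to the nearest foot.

Truncating at 3 decimal places can drop up to a full unit in the last place, so each coordinate may be off by as much as 0.001°.
North–south component: 0.001° × 111320 = 111.32 m.
East–west component at 69.54°: 0.001° × 111320 × cos 69.54° ≈ 0.001 × 38912.3 ≈ 38.9123 m.
The two errors are perpendicular, so the maximum displacement is √(111.32² + 38.9123²) ≈ 117.925 m.
Converting: 117.925 m × 3.2808 ft/m ≈ 386.89 ft.

387 feet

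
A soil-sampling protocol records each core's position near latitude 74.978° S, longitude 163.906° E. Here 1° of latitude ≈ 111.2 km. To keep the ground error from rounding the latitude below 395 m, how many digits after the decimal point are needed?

One degree of latitude covers 111200 m.
N decimal places → at most half a unit in the last place, 0.5 × 10⁻ᴺ° = 111200/2 × 10⁻ᴺ m.
Setting 55600 × 10⁻ᴺ ≤ 395 gives 10ᴺ ≥ 140.8, i.e. N ≥ 2.15.
At 2 places the error can reach 556 m, but 3 places keeps it to 55.6 m.

3 decimal places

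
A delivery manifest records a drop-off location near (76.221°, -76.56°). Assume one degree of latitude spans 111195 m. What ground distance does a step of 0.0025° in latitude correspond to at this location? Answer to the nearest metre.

0.0025° × 111195 m/° = 277.988 m.

278 metres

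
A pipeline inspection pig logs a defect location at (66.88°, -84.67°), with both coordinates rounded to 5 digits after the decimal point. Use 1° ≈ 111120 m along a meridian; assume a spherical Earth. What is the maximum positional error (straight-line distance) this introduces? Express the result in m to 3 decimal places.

0.597 m

Rounding to 5 decimal places leaves each coordinate within ±5e-06° of the true value.
N–S: 5e-06° × 111120 m/° = 0.5556 m.
East–west component at 66.88°: 5e-06° × 111120 × cos 66.88° ≈ 5e-06 × 43632.2 ≈ 0.218161 m.
Worst case both components are at the extreme and orthogonal: √(0.5556² + 0.218161²) ≈ 0.596897 m.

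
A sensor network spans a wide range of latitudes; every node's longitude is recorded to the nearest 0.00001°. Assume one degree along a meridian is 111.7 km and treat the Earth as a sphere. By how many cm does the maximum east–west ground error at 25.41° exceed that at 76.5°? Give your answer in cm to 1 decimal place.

37.4 cm

Rounding to 5 decimal places leaves the longitude within ±5e-06° of the true value.
Error at 25.41° = 5e-06° × 111700 × cos 25.41° ≈ 0.5585 × 0.9033 = 0.50447 m.
At 76.5°: 5e-06° × 111700 × cos 76.5° = 5e-06 × 111700 × 0.2334 ≈ 0.13038 m.
So the lower-latitude error exceeds the higher by 0.50447 − 0.13038 = 0.37409 m.
That is 0.374092 m = 37.409 cm.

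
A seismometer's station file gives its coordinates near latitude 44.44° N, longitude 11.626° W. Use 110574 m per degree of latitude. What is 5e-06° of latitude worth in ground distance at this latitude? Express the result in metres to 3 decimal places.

5e-06° × 110574 m/° = 0.55287 m.

0.553 metres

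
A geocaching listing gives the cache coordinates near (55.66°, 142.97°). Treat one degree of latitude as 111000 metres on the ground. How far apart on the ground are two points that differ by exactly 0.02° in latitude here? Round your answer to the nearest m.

2220 m

0.02° × 111000 m/° = 2220 m.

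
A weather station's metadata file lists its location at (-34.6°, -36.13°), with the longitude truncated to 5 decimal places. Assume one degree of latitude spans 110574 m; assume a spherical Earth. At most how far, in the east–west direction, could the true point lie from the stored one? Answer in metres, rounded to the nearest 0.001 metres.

Truncating at 5 decimal places can drop up to a full unit in the last place, so the longitude may be off by as much as 1e-05°.
At latitude 34.6° a degree of longitude spans 110574 m × cos 34.6° = 110574 × 0.8231 ≈ 91017.5 m.
Maximum E–W displacement: 1e-05 × 91017.5 = 0.910175 m.

0.910 metres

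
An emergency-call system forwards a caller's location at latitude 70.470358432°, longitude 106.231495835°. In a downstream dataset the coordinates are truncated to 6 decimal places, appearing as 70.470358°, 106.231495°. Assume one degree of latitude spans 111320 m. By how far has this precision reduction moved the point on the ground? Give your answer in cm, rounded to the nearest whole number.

Δlat = 70.470358432 − 70.470358 = +0.000000432°; Δlon = 106.231495835 − 106.231495 = +0.000000835°.
N–S: 0.000000432° × 111320 m/° = 0.0480902 m.
East–west at this latitude: 0.000000835° × 111320 × cos 70.4704° ≈ 0.000000835 × 37213.7 = 0.0310734 m.
Distance: √(0.0480902² + 0.0310734²) ≈ 0.0572558 m.
That is 0.0572558 m = 5.7256 cm.

6 cm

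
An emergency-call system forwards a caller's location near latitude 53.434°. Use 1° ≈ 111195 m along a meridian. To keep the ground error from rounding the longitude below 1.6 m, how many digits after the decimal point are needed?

At 53.434° one degree of longitude covers 111195 × cos 53.434° ≈ 111195 × 0.5957 ≈ 66244.2 m.
With N decimal places the half-ulp bound is 0.5·10⁻ᴺ°, or 0.5·10⁻ᴺ × 66244.2 m on the ground.
Need 0.5 × 66244.2 × 10⁻ᴺ ≤ 1.6 → 10⁻ᴺ ≤ 4.831e-05, so N ≥ 4.32.
N = 4 would give 3.31 m (too coarse); N = 5 gives 0.331 m ≤ 1.6 m.

5 decimal places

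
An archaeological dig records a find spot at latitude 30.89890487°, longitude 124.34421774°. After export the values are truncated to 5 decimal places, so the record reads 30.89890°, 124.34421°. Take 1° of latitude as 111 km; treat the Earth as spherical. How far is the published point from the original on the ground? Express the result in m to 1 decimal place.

Δlat = 30.89890487 − 30.89890 = +0.00000487°; Δlon = 124.34421774 − 124.34421 = +0.00000774°.
North–south shift: 0.00000487 × 111000 = 0.54057 m.
East–west at this latitude: 0.00000774° × 111000 × cos 30.8989° ≈ 0.00000774 × 95246.3 = 0.737206 m.
Distance: √(0.54057² + 0.737206²) ≈ 0.91416 m.

0.9 m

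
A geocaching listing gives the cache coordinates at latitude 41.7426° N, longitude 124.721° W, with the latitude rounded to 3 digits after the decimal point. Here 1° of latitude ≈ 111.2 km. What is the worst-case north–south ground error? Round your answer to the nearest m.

Rounding to 3 decimal places leaves the latitude within ±0.0005° of the true value.
Along the meridian that is 0.0005° × 111200 m/° = 55.6 m.

56 m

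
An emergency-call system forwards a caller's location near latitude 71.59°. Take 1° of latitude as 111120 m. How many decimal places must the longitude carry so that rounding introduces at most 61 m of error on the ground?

3

At 71.59° one degree of longitude covers 111120 × cos 71.59° ≈ 111120 × 0.3158 ≈ 35093.3 m.
N decimal places → at most half a unit in the last place, 0.5 × 10⁻ᴺ° = 35093.3/2 × 10⁻ᴺ m.
Need 0.5 × 35093.3 × 10⁻ᴺ ≤ 61 → 10⁻ᴺ ≤ 3.476e-03, so N ≥ 2.46.
At 2 places the error can reach 175 m, but 3 places keeps it to 17.5 m.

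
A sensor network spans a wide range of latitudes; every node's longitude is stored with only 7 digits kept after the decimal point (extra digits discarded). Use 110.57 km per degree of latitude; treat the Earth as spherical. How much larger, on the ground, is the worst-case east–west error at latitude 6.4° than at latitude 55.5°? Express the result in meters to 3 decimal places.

0.005 meters

Truncating at 7 decimal places can drop up to a full unit in the last place, so the longitude may be off by as much as 1e-07°.
At 6.4°: 1e-07° × 110570 × cos 6.4° = 1e-07 × 110570 × 0.9938 ≈ 0.010988 m.
At 55.5°: 1e-07° × 110570 × cos 55.5° = 1e-07 × 110570 × 0.5664 ≈ 0.0062628 m.
Difference: 0.010988 − 0.0062628 = 0.0047253 m.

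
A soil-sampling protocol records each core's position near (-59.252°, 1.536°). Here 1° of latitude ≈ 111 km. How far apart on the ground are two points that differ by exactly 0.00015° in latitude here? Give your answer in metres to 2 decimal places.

Along a meridian 0.00015° is 0.00015 × 111000 = 16.65 m.

16.65 metres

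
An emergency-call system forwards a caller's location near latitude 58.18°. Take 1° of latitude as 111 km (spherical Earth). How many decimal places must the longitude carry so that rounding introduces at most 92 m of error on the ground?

3 decimal places

At 58.18° one degree of longitude covers 111000 × cos 58.18° ≈ 111000 × 0.5273 ≈ 58525 m.
Rounding to N decimal places gives at most 0.5 × 10⁻ᴺ degrees of error, i.e. 0.5 × 10⁻ᴺ × 58525 m.
Setting 29262.5 × 10⁻ᴺ ≤ 92 gives 10ᴺ ≥ 318.1, i.e. N ≥ 2.50.
So 3 decimal places suffice (29.3 m); 2 would allow up to 293 m.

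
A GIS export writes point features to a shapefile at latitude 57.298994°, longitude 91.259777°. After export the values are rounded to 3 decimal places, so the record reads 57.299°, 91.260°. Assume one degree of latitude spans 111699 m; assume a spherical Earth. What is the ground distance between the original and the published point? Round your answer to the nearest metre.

The latitude changed by -0.000006° and the longitude by -0.000223°.
North–south shift: -0.000006 × 111699 = -0.670194 m.
E–W at 57.299°: -0.000223° × 111699 × cos 57.299° = -0.000223 × 111699 × 0.5403 ≈ -13.4571 m.
Hypotenuse of the two orthogonal shifts: √(0.670194² + 13.4571²) = 13.4738 m.

13 metres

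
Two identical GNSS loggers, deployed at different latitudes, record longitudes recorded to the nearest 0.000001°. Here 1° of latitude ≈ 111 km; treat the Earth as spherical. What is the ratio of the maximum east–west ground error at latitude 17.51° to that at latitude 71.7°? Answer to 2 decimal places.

3.04

Rounding to 6 decimal places leaves the longitude within ±5e-07° of the true value.
At 17.51°: 5e-07° × 111000 × cos 17.51° = 5e-07 × 111000 × 0.9537 ≈ 0.052928 m.
Error at 71.7° = 5e-07° × 111000 × cos 71.7° ≈ 0.0555 × 0.3140 = 0.017427 m.
The ratio reduces to cos 17.51° / cos 71.7° = 0.9537/0.3140 ≈ 3.0372.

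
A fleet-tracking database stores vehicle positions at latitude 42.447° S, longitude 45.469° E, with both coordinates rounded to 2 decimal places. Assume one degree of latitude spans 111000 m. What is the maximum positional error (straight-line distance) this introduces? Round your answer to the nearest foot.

2263 feet

Rounding to 2 decimal places leaves each coordinate within ±0.005° of the true value.
N–S: 0.005° × 111000 m/° = 555 m.
E–W at 42.447°: 0.005° × 111000 × cos 42.447° = 0.005 × 111000 × 0.7379 ≈ 409.536 m.
Worst case both components are at the extreme and orthogonal: √(555² + 409.536²) ≈ 689.742 m.
In feet: 689.742 m ÷ 0.3048 ≈ 2262.9 ft.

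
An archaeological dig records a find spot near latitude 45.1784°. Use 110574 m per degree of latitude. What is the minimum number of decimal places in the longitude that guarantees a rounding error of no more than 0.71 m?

At 45.1784° one degree of longitude covers 110574 × cos 45.1784° ≈ 110574 × 0.7049 ≈ 77943.8 m.
With N decimal places the half-ulp bound is 0.5·10⁻ᴺ°, or 0.5·10⁻ᴺ × 77943.8 m on the ground.
Need 0.5 × 77943.8 × 10⁻ᴺ ≤ 0.71 → 10⁻ᴺ ≤ 1.822e-05, so N ≥ 4.74.
At 4 places the error can reach 3.9 m, but 5 places keeps it to 0.39 m.

5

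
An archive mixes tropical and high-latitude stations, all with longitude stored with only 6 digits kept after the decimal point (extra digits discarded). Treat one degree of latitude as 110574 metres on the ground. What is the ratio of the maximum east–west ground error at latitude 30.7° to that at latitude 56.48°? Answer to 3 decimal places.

1.557

Truncating at 6 decimal places can drop up to a full unit in the last place, so the longitude may be off by as much as 1e-06°.
At 30.7°: 1e-06° × 110574 × cos 30.7° = 1e-06 × 110574 × 0.8599 ≈ 0.095077 m.
Error at 56.48° = 1e-06° × 110574 × cos 56.48° ≈ 0.11057 × 0.5522 = 0.061062 m.
Ratio: 0.095077 / 0.061062 = cos 30.7° / cos 56.48° ≈ 1.5571.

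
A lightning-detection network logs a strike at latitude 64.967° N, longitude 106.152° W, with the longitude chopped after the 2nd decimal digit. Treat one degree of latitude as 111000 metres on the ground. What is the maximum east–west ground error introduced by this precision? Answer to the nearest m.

Truncating at 2 decimal places can drop up to a full unit in the last place, so the longitude may be off by as much as 0.01°.
One degree of longitude at 64.967° is 111000 × cos 64.967° ≈ 111000 × 0.4231 = 46968.6 m.
So at most 0.01° × 46968.6 ≈ 469.686 m east–west.

470 m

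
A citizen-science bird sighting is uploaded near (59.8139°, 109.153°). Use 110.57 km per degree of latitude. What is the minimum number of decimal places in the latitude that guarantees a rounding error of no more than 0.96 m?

5 decimal places

One degree of latitude covers 110570 m.
With N decimal places the half-ulp bound is 0.5·10⁻ᴺ°, or 0.5·10⁻ᴺ × 110570 m on the ground.
Need 0.5 × 110570 × 10⁻ᴺ ≤ 0.96 → 10⁻ᴺ ≤ 1.736e-05, so N ≥ 4.76.
So 5 decimal places suffice (0.553 m); 4 would allow up to 5.53 m.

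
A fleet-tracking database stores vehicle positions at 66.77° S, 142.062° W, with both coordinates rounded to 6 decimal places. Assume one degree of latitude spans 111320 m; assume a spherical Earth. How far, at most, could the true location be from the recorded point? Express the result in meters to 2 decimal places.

0.06 meters

Rounding to 6 decimal places leaves each coordinate within ±5e-07° of the true value.
North–south component: 5e-07° × 111320 = 0.05566 m.
Longitude error → 5e-07 × 111320 × cos 66.77° = 5e-07 × 111320 × 0.3944 ≈ 0.0219536 m.
The two errors are perpendicular, so the maximum displacement is √(0.05566² + 0.0219536²) ≈ 0.0598331 m.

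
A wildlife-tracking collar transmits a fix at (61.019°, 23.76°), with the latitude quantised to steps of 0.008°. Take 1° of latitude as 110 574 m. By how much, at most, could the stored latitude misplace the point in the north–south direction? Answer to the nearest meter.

442 meters

With a 0.008° grid the true value lies within half a step, ±0.008°/2 = ±0.004°, of the stored one.
Along the meridian that is 0.004° × 110574 m/° = 442.296 m.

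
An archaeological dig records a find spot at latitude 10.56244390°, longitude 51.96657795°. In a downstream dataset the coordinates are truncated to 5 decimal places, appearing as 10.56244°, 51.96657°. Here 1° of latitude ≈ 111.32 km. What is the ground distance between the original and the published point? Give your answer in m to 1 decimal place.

Δlat = 10.56244390 − 10.56244 = +0.00000390°; Δlon = 51.96657795 − 51.96657 = +0.00000795°.
N–S: 0.00000390° × 111320 m/° = 0.434148 m.
East–west at this latitude: 0.00000795° × 111320 × cos 10.5624° ≈ 0.00000795 × 109434 = 0.869998 m.
Distance: √(0.434148² + 0.869998²) ≈ 0.972307 m.

1.0 m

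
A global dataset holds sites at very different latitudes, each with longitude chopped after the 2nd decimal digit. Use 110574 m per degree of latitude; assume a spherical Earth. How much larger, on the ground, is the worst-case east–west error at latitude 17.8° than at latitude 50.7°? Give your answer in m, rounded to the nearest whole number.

Truncating at 2 decimal places can drop up to a full unit in the last place, so the longitude may be off by as much as 0.01°.
At 17.8°: 0.01° × 110574 × cos 17.8° = 0.01 × 110574 × 0.9521 ≈ 1052.8 m.
Error at 50.7° = 0.01° × 110574 × cos 50.7° ≈ 1105.7 × 0.6334 = 700.35 m.
So the lower-latitude error exceeds the higher by 1052.8 − 700.35 = 352.45 m.

352 m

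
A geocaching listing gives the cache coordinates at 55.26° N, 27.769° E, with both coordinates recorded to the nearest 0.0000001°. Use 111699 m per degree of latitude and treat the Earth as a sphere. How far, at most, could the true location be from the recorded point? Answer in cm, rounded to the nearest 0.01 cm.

Rounding to 7 decimal places leaves each coordinate within ±5e-08° of the true value.
Latitude error → 5e-08 × 111699 = 0.00558495 m along the meridian.
East–west component at 55.26°: 5e-08° × 111699 × cos 55.26° ≈ 5e-08 × 63652 ≈ 0.0031826 m.
The two errors are perpendicular, so the maximum displacement is √(0.00558495² + 0.0031826²) ≈ 0.00642811 m.
That is 0.00642811 m = 0.64281 cm.

0.64 cm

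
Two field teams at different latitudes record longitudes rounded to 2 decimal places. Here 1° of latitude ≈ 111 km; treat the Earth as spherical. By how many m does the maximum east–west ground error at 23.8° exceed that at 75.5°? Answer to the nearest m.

Rounding to 2 decimal places leaves the longitude within ±0.005° of the true value.
At 23.8°: 0.005° × 111000 × cos 23.8° = 0.005 × 111000 × 0.9150 ≈ 507.8 m.
Error at 75.5° = 0.005° × 111000 × cos 75.5° ≈ 555 × 0.2504 = 138.96 m.
So the lower-latitude error exceeds the higher by 507.8 − 138.96 = 368.84 m.

369 m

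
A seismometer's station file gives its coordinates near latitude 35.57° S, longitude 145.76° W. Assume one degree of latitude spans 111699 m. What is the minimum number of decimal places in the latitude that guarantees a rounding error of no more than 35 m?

One degree of latitude covers 111699 m.
With N decimal places the half-ulp bound is 0.5·10⁻ᴺ°, or 0.5·10⁻ᴺ × 111699 m on the ground.
Setting 55849.5 × 10⁻ᴺ ≤ 35 gives 10ᴺ ≥ 1596, i.e. N ≥ 3.20.
At 3 places the error can reach 55.8 m, but 4 places keeps it to 5.58 m.

4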